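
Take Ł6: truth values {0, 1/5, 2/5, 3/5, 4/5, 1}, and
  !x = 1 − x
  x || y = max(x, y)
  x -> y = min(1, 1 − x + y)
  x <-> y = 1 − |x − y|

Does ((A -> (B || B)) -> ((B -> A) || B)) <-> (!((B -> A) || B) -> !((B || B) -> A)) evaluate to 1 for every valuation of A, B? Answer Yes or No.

No

Counterexample: take A = 0, B = 1/5.
B || B = 1/5 || 1/5 = 1/5
A -> (B || B) = 0 -> 1/5 = 1
B -> A = 1/5 -> 0 = 4/5
(B -> A) || B = 4/5 || 1/5 = 4/5
(A -> (B || B)) -> ((B -> A) || B) = 1 -> 4/5 = 4/5
B -> A = 1/5 -> 0 = 4/5
(B -> A) || B = 4/5 || 1/5 = 4/5
!((B -> A) || B) = !4/5 = 1/5
B || B = 1/5 || 1/5 = 1/5
(B || B) -> A = 1/5 -> 0 = 4/5
!((B || B) -> A) = !4/5 = 1/5
!((B -> A) || B) -> !((B || B) -> A) = 1/5 -> 1/5 = 1
((A -> (B || B)) -> ((B -> A) || B)) <-> (!((B -> A) || B) -> !((B || B) -> A)) = 4/5 <-> 1 = 4/5
This gives 4/5 ≠ 1.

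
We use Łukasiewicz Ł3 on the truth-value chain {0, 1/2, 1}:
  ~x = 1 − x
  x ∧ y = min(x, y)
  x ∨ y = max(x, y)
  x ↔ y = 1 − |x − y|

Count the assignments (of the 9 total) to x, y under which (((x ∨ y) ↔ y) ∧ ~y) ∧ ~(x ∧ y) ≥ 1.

x = 0, y = 0 ↦ 1  ≥
x = 0, y = 1/2 ↦ 1/2  <
x = 0, y = 1 ↦ 0  <
x = 1/2, y = 0 ↦ 1/2  <
x = 1/2, y = 1/2 ↦ 1/2  <
x = 1/2, y = 1 ↦ 0  <
x = 1, y = 0 ↦ 0  <
x = 1, y = 1/2 ↦ 1/2  <
x = 1, y = 1 ↦ 0  <
So 1 of the 9 assignments meets the threshold.

1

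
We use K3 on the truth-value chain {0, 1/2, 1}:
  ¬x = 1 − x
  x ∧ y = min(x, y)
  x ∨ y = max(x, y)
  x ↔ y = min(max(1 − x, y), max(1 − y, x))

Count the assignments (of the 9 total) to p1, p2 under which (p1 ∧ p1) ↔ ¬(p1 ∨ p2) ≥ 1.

1

p1 = 0, p2 = 0 ↦ 0  <
p1 = 0, p2 = 1/2 ↦ 1/2  <
p1 = 0, p2 = 1 ↦ 1  ≥
p1 = 1/2, p2 = 0 ↦ 1/2  <
p1 = 1/2, p2 = 1/2 ↦ 1/2  <
p1 = 1/2, p2 = 1 ↦ 1/2  <
p1 = 1, p2 = 0 ↦ 0  <
p1 = 1, p2 = 1/2 ↦ 0  <
p1 = 1, p2 = 1 ↦ 0  <
So 1 of the 9 assignments meets the threshold.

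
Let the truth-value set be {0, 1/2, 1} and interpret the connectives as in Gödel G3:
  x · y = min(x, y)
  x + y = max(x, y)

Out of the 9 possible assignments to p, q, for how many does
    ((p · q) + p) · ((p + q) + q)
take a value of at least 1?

3

p = 0, q = 0 ↦ 0  <
p = 0, q = 1/2 ↦ 0  <
p = 0, q = 1 ↦ 0  <
p = 1/2, q = 0 ↦ 1/2  <
p = 1/2, q = 1/2 ↦ 1/2  <
p = 1/2, q = 1 ↦ 1/2  <
p = 1, q = 0 ↦ 1  ≥
p = 1, q = 1/2 ↦ 1  ≥
p = 1, q = 1 ↦ 1  ≥
So 3 of the 9 assignments meet the threshold.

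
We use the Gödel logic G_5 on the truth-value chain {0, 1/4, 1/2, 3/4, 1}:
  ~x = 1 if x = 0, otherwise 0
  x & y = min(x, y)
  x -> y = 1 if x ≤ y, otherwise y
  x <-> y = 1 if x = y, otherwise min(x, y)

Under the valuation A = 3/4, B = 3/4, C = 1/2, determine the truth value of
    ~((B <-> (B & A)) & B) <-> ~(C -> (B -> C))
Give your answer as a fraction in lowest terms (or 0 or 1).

1

B & A = 3/4 & 3/4 = 3/4
B <-> (B & A) = 3/4 <-> 3/4 = 1
(B <-> (B & A)) & B = 1 & 3/4 = 3/4
~((B <-> (B & A)) & B) = ~3/4 = 0
B -> C = 3/4 -> 1/2 = 1/2
C -> (B -> C) = 1/2 -> 1/2 = 1
~(C -> (B -> C)) = ~1 = 0
~((B <-> (B & A)) & B) <-> ~(C -> (B -> C)) = 0 <-> 0 = 1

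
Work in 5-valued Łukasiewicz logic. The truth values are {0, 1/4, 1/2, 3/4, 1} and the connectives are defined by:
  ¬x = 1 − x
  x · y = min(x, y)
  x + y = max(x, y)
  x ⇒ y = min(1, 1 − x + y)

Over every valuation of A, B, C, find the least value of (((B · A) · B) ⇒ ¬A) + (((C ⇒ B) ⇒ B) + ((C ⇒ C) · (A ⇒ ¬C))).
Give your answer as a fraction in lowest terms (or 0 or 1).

Take A = 1, B = 1/2, C = 1/2:
B · A = 1/2 · 1 = 1/2
(B · A) · B = 1/2 · 1/2 = 1/2
¬A = ¬1 = 0
((B · A) · B) ⇒ ¬A = 1/2 ⇒ 0 = 1/2
C ⇒ B = 1/2 ⇒ 1/2 = 1
(C ⇒ B) ⇒ B = 1 ⇒ 1/2 = 1/2
C ⇒ C = 1/2 ⇒ 1/2 = 1
¬C = ¬1/2 = 1/2
A ⇒ ¬C = 1 ⇒ 1/2 = 1/2
(C ⇒ C) · (A ⇒ ¬C) = 1 · 1/2 = 1/2
((C ⇒ B) ⇒ B) + ((C ⇒ C) · (A ⇒ ¬C)) = 1/2 + 1/2 = 1/2
(((B · A) · B) ⇒ ¬A) + (((C ⇒ B) ⇒ B) + ((C ⇒ C) · (A ⇒ ¬C))) = 1/2 + 1/2 = 1/2
No assignment yields a value below 1/2, so this is the minimum.

1/2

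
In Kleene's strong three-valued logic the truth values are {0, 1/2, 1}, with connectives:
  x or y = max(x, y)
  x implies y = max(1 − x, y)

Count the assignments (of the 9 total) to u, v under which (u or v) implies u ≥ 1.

u = 0, v = 0 ↦ 1  ≥
u = 0, v = 1/2 ↦ 1/2  <
u = 0, v = 1 ↦ 0  <
u = 1/2, v = 0 ↦ 1/2  <
u = 1/2, v = 1/2 ↦ 1/2  <
u = 1/2, v = 1 ↦ 1/2  <
u = 1, v = 0 ↦ 1  ≥
u = 1, v = 1/2 ↦ 1  ≥
u = 1, v = 1 ↦ 1  ≥
So 4 of the 9 assignments meet the threshold.

4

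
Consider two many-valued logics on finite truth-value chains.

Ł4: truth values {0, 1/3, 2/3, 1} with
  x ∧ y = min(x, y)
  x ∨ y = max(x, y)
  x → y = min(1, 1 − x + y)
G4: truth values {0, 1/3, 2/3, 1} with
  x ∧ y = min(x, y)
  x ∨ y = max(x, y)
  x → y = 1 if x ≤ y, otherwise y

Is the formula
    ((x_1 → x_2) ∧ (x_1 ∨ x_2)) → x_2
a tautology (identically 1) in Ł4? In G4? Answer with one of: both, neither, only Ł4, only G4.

In Ł4: at x_1 = 1/3, x_2 = 0 the value is 2/3 — not a tautology.
In G4: every assignment gives 1 — tautology.

only G4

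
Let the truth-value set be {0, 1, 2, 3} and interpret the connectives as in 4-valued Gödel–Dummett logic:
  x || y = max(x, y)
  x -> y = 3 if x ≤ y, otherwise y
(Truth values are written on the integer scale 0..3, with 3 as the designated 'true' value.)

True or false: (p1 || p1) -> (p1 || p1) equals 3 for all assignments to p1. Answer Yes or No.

Yes

p1 = 0 ↦ 3
p1 = 1 ↦ 3
p1 = 2 ↦ 3
p1 = 3 ↦ 3
Every assignment gives a value ≥ 3.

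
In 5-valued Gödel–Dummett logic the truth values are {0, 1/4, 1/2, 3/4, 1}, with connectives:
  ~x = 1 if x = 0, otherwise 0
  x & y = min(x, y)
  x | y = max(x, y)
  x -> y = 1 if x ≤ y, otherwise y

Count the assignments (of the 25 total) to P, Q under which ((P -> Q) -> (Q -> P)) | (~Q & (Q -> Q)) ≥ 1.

15

value 1: 15 assignments (counts)
value 3/4: 1 assignment
value 1/2: 2 assignments
value 1/4: 3 assignments
value 0: 4 assignments
So 15 of the 25 assignments meet the threshold.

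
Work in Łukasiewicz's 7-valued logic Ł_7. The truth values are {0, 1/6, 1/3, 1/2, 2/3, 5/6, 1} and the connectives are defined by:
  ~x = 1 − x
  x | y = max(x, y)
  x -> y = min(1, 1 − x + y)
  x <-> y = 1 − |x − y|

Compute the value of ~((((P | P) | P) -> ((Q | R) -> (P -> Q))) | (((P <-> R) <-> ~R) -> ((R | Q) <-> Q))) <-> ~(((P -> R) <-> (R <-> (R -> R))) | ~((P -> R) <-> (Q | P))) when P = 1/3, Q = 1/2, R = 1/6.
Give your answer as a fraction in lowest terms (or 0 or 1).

P | P = 1/3 | 1/3 = 1/3
(P | P) | P = 1/3 | 1/3 = 1/3
Q | R = 1/2 | 1/6 = 1/2
P -> Q = 1/3 -> 1/2 = 1
(Q | R) -> (P -> Q) = 1/2 -> 1 = 1
((P | P) | P) -> ((Q | R) -> (P -> Q)) = 1/3 -> 1 = 1
P <-> R = 1/3 <-> 1/6 = 5/6
~R = ~1/6 = 5/6
(P <-> R) <-> ~R = 5/6 <-> 5/6 = 1
R | Q = 1/6 | 1/2 = 1/2
(R | Q) <-> Q = 1/2 <-> 1/2 = 1
((P <-> R) <-> ~R) -> ((R | Q) <-> Q) = 1 -> 1 = 1
(((P | P) | P) -> ((Q | R) -> (P -> Q))) | (((P <-> R) <-> ~R) -> ((R | Q) <-> Q)) = 1 | 1 = 1
~((((P | P) | P) -> ((Q | R) -> (P -> Q))) | (((P <-> R) <-> ~R) -> ((R | Q) <-> Q))) = ~1 = 0
P -> R = 1/3 -> 1/6 = 5/6
R -> R = 1/6 -> 1/6 = 1
R <-> (R -> R) = 1/6 <-> 1 = 1/6
(P -> R) <-> (R <-> (R -> R)) = 5/6 <-> 1/6 = 1/3
P -> R = 1/3 -> 1/6 = 5/6
Q | P = 1/2 | 1/3 = 1/2
(P -> R) <-> (Q | P) = 5/6 <-> 1/2 = 2/3
~((P -> R) <-> (Q | P)) = ~2/3 = 1/3
((P -> R) <-> (R <-> (R -> R))) | ~((P -> R) <-> (Q | P)) = 1/3 | 1/3 = 1/3
~(((P -> R) <-> (R <-> (R -> R))) | ~((P -> R) <-> (Q | P))) = ~1/3 = 2/3
~((((P | P) | P) -> ((Q | R) -> (P -> Q))) | (((P <-> R) <-> ~R) -> ((R | Q) <-> Q))) <-> ~(((P -> R) <-> (R <-> (R -> R))) | ~((P -> R) <-> (Q | P))) = 0 <-> 2/3 = 1/3

1/3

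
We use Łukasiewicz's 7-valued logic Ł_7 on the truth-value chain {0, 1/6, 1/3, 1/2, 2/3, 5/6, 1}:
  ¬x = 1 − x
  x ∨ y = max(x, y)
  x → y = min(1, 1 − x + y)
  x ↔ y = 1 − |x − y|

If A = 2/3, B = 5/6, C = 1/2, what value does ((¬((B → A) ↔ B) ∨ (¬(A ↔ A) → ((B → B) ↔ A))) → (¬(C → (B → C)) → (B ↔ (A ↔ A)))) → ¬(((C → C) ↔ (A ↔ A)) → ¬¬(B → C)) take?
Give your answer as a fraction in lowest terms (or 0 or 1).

1/3

B → A = 5/6 → 2/3 = 5/6
(B → A) ↔ B = 5/6 ↔ 5/6 = 1
¬((B → A) ↔ B) = ¬1 = 0
A ↔ A = 2/3 ↔ 2/3 = 1
¬(A ↔ A) = ¬1 = 0
B → B = 5/6 → 5/6 = 1
(B → B) ↔ A = 1 ↔ 2/3 = 2/3
¬(A ↔ A) → ((B → B) ↔ A) = 0 → 2/3 = 1
¬((B → A) ↔ B) ∨ (¬(A ↔ A) → ((B → B) ↔ A)) = 0 ∨ 1 = 1
B → C = 5/6 → 1/2 = 2/3
C → (B → C) = 1/2 → 2/3 = 1
¬(C → (B → C)) = ¬1 = 0
A ↔ A = 2/3 ↔ 2/3 = 1
B ↔ (A ↔ A) = 5/6 ↔ 1 = 5/6
¬(C → (B → C)) → (B ↔ (A ↔ A)) = 0 → 5/6 = 1
(¬((B → A) ↔ B) ∨ (¬(A ↔ A) → ((B → B) ↔ A))) → (¬(C → (B → C)) → (B ↔ (A ↔ A))) = 1 → 1 = 1
C → C = 1/2 → 1/2 = 1
A ↔ A = 2/3 ↔ 2/3 = 1
(C → C) ↔ (A ↔ A) = 1 ↔ 1 = 1
B → C = 5/6 → 1/2 = 2/3
¬(B → C) = ¬2/3 = 1/3
¬¬(B → C) = ¬1/3 = 2/3
((C → C) ↔ (A ↔ A)) → ¬¬(B → C) = 1 → 2/3 = 2/3
¬(((C → C) ↔ (A ↔ A)) → ¬¬(B → C)) = ¬2/3 = 1/3
((¬((B → A) ↔ B) ∨ (¬(A ↔ A) → ((B → B) ↔ A))) → (¬(C → (B → C)) → (B ↔ (A ↔ A)))) → ¬(((C → C) ↔ (A ↔ A)) → ¬¬(B → C)) = 1 → 1/3 = 1/3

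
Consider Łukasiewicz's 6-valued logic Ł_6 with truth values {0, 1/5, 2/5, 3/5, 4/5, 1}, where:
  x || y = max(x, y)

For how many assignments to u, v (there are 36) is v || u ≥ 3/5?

27

value 1: 11 assignments (counts)
value 4/5: 9 assignments (counts)
value 3/5: 7 assignments (counts)
value 2/5: 5 assignments
value 1/5: 3 assignments
value 0: 1 assignment
So 27 of the 36 assignments meet the threshold.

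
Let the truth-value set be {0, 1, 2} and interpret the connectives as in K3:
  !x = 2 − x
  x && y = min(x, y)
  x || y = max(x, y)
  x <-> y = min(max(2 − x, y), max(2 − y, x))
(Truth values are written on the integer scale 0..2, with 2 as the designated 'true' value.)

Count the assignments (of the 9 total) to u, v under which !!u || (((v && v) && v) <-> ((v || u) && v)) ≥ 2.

u = 0, v = 0 ↦ 2  ≥
u = 0, v = 1 ↦ 1  <
u = 0, v = 2 ↦ 2  ≥
u = 1, v = 0 ↦ 2  ≥
u = 1, v = 1 ↦ 1  <
u = 1, v = 2 ↦ 2  ≥
u = 2, v = 0 ↦ 2  ≥
u = 2, v = 1 ↦ 2  ≥
u = 2, v = 2 ↦ 2  ≥
So 7 of the 9 assignments meet the threshold.

7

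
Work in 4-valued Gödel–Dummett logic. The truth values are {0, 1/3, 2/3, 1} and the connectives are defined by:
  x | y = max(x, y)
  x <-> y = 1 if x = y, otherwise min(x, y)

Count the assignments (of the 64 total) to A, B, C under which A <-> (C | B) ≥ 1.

value 1: 16 assignments (counts)
value 2/3: 12 assignments
value 1/3: 18 assignments
value 0: 18 assignments
So 16 of the 64 assignments meet the threshold.

16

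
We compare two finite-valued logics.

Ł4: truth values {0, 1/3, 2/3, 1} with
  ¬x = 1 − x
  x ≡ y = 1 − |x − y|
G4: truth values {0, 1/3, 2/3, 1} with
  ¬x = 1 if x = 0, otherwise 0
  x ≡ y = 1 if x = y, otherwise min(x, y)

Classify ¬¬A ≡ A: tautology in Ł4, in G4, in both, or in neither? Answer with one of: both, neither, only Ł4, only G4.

In Ł4: every assignment gives 1 — tautology.
In G4: at A = 1/3 the value is 1/3 — not a tautology.

only Ł4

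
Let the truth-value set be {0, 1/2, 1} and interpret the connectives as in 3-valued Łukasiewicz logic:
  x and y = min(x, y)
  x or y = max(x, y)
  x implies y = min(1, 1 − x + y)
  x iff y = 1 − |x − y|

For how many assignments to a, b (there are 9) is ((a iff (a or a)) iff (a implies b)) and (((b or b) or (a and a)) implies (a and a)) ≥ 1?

3

a = 0, b = 0 ↦ 1  ≥
a = 0, b = 1/2 ↦ 1/2  <
a = 0, b = 1 ↦ 0  <
a = 1/2, b = 0 ↦ 1/2  <
a = 1/2, b = 1/2 ↦ 1  ≥
a = 1/2, b = 1 ↦ 1/2  <
a = 1, b = 0 ↦ 0  <
a = 1, b = 1/2 ↦ 1/2  <
a = 1, b = 1 ↦ 1  ≥
So 3 of the 9 assignments meet the threshold.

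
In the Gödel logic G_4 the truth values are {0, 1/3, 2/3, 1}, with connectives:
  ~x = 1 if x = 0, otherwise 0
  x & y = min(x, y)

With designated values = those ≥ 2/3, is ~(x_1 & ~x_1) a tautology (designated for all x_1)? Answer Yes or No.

Yes

x_1 = 0 ↦ 1
x_1 = 1/3 ↦ 1
x_1 = 2/3 ↦ 1
x_1 = 1 ↦ 1
Every assignment gives a value ≥ 2/3.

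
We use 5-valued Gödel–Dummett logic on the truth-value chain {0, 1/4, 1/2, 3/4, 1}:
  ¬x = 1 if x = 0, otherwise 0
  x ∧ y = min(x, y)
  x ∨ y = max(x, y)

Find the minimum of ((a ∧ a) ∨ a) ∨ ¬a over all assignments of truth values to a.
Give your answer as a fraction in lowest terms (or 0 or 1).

Take a = 1/4:
a ∧ a = 1/4 ∧ 1/4 = 1/4
(a ∧ a) ∨ a = 1/4 ∨ 1/4 = 1/4
¬a = ¬1/4 = 0
((a ∧ a) ∨ a) ∨ ¬a = 1/4 ∨ 0 = 1/4
No assignment yields a value below 1/4, so this is the minimum.

1/4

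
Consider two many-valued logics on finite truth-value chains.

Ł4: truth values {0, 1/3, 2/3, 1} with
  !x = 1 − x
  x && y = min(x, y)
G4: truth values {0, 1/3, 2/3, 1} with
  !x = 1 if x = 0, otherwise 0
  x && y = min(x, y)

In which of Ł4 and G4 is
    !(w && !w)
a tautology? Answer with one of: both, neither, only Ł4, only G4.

In Ł4: at w = 1/3 the value is 2/3 — not a tautology.
In G4: every assignment gives 1 — tautology.

only G4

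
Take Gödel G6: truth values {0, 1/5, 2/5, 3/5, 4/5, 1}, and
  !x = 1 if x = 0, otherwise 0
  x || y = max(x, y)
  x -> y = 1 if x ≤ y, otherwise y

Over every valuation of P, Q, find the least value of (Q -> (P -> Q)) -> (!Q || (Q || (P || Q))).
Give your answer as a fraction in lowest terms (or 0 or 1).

Take P = 0, Q = 1/5:
P -> Q = 0 -> 1/5 = 1
Q -> (P -> Q) = 1/5 -> 1 = 1
!Q = !1/5 = 0
P || Q = 0 || 1/5 = 1/5
Q || (P || Q) = 1/5 || 1/5 = 1/5
!Q || (Q || (P || Q)) = 0 || 1/5 = 1/5
(Q -> (P -> Q)) -> (!Q || (Q || (P || Q))) = 1 -> 1/5 = 1/5
No assignment yields a value below 1/5, so this is the minimum.

1/5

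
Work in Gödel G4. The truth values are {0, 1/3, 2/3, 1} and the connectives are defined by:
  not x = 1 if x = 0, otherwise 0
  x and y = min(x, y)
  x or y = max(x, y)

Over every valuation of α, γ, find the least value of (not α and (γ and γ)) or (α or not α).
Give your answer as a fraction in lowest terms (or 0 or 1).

Take α = 1/3, γ = 0:
not α = not 1/3 = 0
γ and γ = 0 and 0 = 0
not α and (γ and γ) = 0 and 0 = 0
not α = not 1/3 = 0
α or not α = 1/3 or 0 = 1/3
(not α and (γ and γ)) or (α or not α) = 0 or 1/3 = 1/3
No assignment yields a value below 1/3, so this is the minimum.

1/3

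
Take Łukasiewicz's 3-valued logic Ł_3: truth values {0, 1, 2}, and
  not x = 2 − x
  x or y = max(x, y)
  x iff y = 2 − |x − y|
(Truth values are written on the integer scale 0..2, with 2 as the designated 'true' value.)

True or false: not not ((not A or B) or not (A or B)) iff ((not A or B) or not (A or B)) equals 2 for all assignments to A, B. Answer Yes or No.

A = 0, B = 0 ↦ 2
A = 0, B = 1 ↦ 2
A = 0, B = 2 ↦ 2
A = 1, B = 0 ↦ 2
A = 1, B = 1 ↦ 2
A = 1, B = 2 ↦ 2
A = 2, B = 0 ↦ 2
A = 2, B = 1 ↦ 2
A = 2, B = 2 ↦ 2
Every assignment gives a value ≥ 2.

Yes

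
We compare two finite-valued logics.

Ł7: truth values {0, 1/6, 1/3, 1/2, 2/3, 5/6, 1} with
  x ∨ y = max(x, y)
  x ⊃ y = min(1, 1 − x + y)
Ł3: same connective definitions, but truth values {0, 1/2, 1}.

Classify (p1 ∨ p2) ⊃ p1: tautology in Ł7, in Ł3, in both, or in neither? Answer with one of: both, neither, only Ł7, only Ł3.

neither

In Ł7: at p1 = 0, p2 = 1/6 the value is 5/6 — not a tautology.
In Ł3: at p1 = 0, p2 = 1/2 the value is 1/2 — not a tautology.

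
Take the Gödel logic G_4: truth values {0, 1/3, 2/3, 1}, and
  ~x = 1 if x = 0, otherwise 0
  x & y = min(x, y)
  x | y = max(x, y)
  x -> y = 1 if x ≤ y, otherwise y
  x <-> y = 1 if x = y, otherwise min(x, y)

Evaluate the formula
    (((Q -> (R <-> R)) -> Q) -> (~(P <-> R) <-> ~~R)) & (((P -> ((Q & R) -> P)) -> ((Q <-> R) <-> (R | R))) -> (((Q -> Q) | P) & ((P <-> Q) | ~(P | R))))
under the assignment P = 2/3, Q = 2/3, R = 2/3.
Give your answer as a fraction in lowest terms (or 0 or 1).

0

R <-> R = 2/3 <-> 2/3 = 1
Q -> (R <-> R) = 2/3 -> 1 = 1
(Q -> (R <-> R)) -> Q = 1 -> 2/3 = 2/3
P <-> R = 2/3 <-> 2/3 = 1
~(P <-> R) = ~1 = 0
~R = ~2/3 = 0
~~R = ~0 = 1
~(P <-> R) <-> ~~R = 0 <-> 1 = 0
((Q -> (R <-> R)) -> Q) -> (~(P <-> R) <-> ~~R) = 2/3 -> 0 = 0
Q & R = 2/3 & 2/3 = 2/3
(Q & R) -> P = 2/3 -> 2/3 = 1
P -> ((Q & R) -> P) = 2/3 -> 1 = 1
Q <-> R = 2/3 <-> 2/3 = 1
R | R = 2/3 | 2/3 = 2/3
(Q <-> R) <-> (R | R) = 1 <-> 2/3 = 2/3
(P -> ((Q & R) -> P)) -> ((Q <-> R) <-> (R | R)) = 1 -> 2/3 = 2/3
Q -> Q = 2/3 -> 2/3 = 1
(Q -> Q) | P = 1 | 2/3 = 1
P <-> Q = 2/3 <-> 2/3 = 1
P | R = 2/3 | 2/3 = 2/3
~(P | R) = ~2/3 = 0
(P <-> Q) | ~(P | R) = 1 | 0 = 1
((Q -> Q) | P) & ((P <-> Q) | ~(P | R)) = 1 & 1 = 1
((P -> ((Q & R) -> P)) -> ((Q <-> R) <-> (R | R))) -> (((Q -> Q) | P) & ((P <-> Q) | ~(P | R))) = 2/3 -> 1 = 1
(((Q -> (R <-> R)) -> Q) -> (~(P <-> R) <-> ~~R)) & (((P -> ((Q & R) -> P)) -> ((Q <-> R) <-> (R | R))) -> (((Q -> Q) | P) & ((P <-> Q) | ~(P | R)))) = 0 & 1 = 0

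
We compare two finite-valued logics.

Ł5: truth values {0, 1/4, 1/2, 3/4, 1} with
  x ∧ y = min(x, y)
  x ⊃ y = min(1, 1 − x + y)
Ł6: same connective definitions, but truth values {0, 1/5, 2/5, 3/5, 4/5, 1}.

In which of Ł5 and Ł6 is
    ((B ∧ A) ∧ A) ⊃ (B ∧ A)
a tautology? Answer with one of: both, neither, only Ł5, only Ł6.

In Ł5: every assignment gives 1 — tautology.
In Ł6: every assignment gives 1 — tautology.

both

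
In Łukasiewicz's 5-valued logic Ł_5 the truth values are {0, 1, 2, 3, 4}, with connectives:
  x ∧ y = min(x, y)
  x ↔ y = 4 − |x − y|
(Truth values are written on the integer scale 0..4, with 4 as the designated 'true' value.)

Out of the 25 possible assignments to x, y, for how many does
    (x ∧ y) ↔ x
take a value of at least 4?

15

value 4: 15 assignments (counts)
value 3: 4 assignments
value 2: 3 assignments
value 1: 2 assignments
value 0: 1 assignment
So 15 of the 25 assignments meet the threshold.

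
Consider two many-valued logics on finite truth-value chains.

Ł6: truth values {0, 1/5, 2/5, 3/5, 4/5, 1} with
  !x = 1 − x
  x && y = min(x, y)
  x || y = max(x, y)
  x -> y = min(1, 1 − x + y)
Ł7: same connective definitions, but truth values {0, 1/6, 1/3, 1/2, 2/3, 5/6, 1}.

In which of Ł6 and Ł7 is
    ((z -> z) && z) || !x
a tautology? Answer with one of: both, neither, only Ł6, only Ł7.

neither

In Ł6: at x = 1/5, z = 0 the value is 4/5 — not a tautology.
In Ł7: at x = 1/6, z = 0 the value is 5/6 — not a tautology.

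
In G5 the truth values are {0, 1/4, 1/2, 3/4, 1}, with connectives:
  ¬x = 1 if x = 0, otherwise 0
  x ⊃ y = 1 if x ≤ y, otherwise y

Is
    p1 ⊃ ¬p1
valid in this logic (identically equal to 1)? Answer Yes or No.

No

Counterexample: take p1 = 1/4.
¬p1 = ¬1/4 = 0
p1 ⊃ ¬p1 = 1/4 ⊃ 0 = 0
This gives 0 ≠ 1.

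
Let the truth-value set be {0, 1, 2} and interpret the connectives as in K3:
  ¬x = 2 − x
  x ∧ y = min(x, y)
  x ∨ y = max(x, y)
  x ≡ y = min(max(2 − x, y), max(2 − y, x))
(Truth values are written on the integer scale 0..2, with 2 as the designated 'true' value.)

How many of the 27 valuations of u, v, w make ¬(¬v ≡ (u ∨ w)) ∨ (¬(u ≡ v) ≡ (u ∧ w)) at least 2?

value 2: 9 assignments (counts)
value 1: 16 assignments
value 0: 2 assignments
So 9 of the 27 assignments meet the threshold.

9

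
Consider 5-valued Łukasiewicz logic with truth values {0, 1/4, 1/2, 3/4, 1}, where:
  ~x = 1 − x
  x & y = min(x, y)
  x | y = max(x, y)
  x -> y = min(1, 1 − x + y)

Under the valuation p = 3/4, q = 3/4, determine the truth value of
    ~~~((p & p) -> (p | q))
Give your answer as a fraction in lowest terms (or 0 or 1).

p & p = 3/4 & 3/4 = 3/4
p | q = 3/4 | 3/4 = 3/4
(p & p) -> (p | q) = 3/4 -> 3/4 = 1
~((p & p) -> (p | q)) = ~1 = 0
~~((p & p) -> (p | q)) = ~0 = 1
~~~((p & p) -> (p | q)) = ~1 = 0

0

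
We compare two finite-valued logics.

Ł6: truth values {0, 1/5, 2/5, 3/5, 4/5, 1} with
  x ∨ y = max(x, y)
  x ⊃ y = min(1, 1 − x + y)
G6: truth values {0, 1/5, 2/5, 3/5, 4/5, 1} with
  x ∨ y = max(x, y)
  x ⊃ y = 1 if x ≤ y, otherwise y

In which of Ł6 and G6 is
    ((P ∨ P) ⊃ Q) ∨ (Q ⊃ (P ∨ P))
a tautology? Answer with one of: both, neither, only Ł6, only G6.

In Ł6: every assignment gives 1 — tautology.
In G6: every assignment gives 1 — tautology.

both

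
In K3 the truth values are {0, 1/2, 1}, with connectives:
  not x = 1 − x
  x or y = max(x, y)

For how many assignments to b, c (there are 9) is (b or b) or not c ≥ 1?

5

b = 0, c = 0 ↦ 1  ≥
b = 0, c = 1/2 ↦ 1/2  <
b = 0, c = 1 ↦ 0  <
b = 1/2, c = 0 ↦ 1  ≥
b = 1/2, c = 1/2 ↦ 1/2  <
b = 1/2, c = 1 ↦ 1/2  <
b = 1, c = 0 ↦ 1  ≥
b = 1, c = 1/2 ↦ 1  ≥
b = 1, c = 1 ↦ 1  ≥
So 5 of the 9 assignments meet the threshold.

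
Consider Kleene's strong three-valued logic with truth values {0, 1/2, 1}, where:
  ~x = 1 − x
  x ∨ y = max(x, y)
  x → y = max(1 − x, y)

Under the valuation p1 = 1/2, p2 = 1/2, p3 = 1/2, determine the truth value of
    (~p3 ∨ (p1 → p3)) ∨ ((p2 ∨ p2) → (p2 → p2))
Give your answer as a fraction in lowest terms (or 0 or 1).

~p3 = ~1/2 = 1/2
p1 → p3 = 1/2 → 1/2 = 1/2
~p3 ∨ (p1 → p3) = 1/2 ∨ 1/2 = 1/2
p2 ∨ p2 = 1/2 ∨ 1/2 = 1/2
p2 → p2 = 1/2 → 1/2 = 1/2
(p2 ∨ p2) → (p2 → p2) = 1/2 → 1/2 = 1/2
(~p3 ∨ (p1 → p3)) ∨ ((p2 ∨ p2) → (p2 → p2)) = 1/2 ∨ 1/2 = 1/2

1/2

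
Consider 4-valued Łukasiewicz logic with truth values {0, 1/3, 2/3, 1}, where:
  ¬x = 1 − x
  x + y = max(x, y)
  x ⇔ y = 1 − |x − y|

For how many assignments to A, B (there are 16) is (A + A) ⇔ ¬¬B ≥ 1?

A = 0, B = 0 ↦ 1  ≥
A = 0, B = 1/3 ↦ 2/3  <
A = 0, B = 2/3 ↦ 1/3  <
A = 0, B = 1 ↦ 0  <
A = 1/3, B = 0 ↦ 2/3  <
A = 1/3, B = 1/3 ↦ 1  ≥
A = 1/3, B = 2/3 ↦ 2/3  <
A = 1/3, B = 1 ↦ 1/3  <
A = 2/3, B = 0 ↦ 1/3  <
A = 2/3, B = 1/3 ↦ 2/3  <
A = 2/3, B = 2/3 ↦ 1  ≥
A = 2/3, B = 1 ↦ 2/3  <
A = 1, B = 0 ↦ 0  <
A = 1, B = 1/3 ↦ 1/3  <
A = 1, B = 2/3 ↦ 2/3  <
A = 1, B = 1 ↦ 1  ≥
So 4 of the 16 assignments meet the threshold.

4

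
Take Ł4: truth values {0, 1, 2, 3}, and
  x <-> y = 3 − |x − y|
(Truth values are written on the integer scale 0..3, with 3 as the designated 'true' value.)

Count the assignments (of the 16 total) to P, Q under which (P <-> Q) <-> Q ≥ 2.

11

P = 0, Q = 0 ↦ 0  <
P = 0, Q = 1 ↦ 2  ≥
P = 0, Q = 2 ↦ 2  ≥
P = 0, Q = 3 ↦ 0  <
P = 1, Q = 0 ↦ 1  <
P = 1, Q = 1 ↦ 1  <
P = 1, Q = 2 ↦ 3  ≥
P = 1, Q = 3 ↦ 1  <
P = 2, Q = 0 ↦ 2  ≥
P = 2, Q = 1 ↦ 2  ≥
P = 2, Q = 2 ↦ 2  ≥
P = 2, Q = 3 ↦ 2  ≥
P = 3, Q = 0 ↦ 3  ≥
P = 3, Q = 1 ↦ 3  ≥
P = 3, Q = 2 ↦ 3  ≥
P = 3, Q = 3 ↦ 3  ≥
So 11 of the 16 assignments meet the threshold.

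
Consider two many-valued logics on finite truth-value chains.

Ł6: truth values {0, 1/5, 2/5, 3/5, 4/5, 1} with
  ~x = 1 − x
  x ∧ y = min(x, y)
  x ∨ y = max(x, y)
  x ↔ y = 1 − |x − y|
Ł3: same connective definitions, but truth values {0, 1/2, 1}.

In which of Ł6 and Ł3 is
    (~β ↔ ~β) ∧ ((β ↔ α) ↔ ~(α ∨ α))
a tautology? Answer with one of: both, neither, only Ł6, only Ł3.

In Ł6: at α = 0, β = 1/5 the value is 4/5 — not a tautology.
In Ł3: at α = 0, β = 1/2 the value is 1/2 — not a tautology.

neither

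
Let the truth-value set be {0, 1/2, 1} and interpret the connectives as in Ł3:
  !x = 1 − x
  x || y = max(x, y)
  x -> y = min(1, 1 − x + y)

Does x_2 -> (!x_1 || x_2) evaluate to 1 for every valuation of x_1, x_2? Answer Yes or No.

Yes

x_1 = 0, x_2 = 0 ↦ 1
x_1 = 0, x_2 = 1/2 ↦ 1
x_1 = 0, x_2 = 1 ↦ 1
x_1 = 1/2, x_2 = 0 ↦ 1
x_1 = 1/2, x_2 = 1/2 ↦ 1
x_1 = 1/2, x_2 = 1 ↦ 1
x_1 = 1, x_2 = 0 ↦ 1
x_1 = 1, x_2 = 1/2 ↦ 1
x_1 = 1, x_2 = 1 ↦ 1
Every assignment gives a value ≥ 1.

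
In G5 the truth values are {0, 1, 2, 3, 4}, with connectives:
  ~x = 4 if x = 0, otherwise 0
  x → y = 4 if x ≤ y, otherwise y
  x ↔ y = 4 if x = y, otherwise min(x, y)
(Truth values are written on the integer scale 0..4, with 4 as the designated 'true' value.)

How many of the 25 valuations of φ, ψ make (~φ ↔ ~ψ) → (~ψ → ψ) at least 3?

value 4: 24 assignments (counts)
value 0: 1 assignment
So 24 of the 25 assignments meet the threshold.

24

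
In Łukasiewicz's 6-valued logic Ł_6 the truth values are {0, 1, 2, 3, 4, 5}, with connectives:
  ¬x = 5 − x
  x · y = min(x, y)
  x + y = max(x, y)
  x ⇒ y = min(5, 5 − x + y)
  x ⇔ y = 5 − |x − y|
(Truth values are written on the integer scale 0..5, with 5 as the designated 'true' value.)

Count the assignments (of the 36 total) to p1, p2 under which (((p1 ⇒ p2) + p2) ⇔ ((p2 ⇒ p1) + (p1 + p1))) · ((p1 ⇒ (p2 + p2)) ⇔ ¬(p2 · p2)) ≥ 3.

value 5: 1 assignment (counts)
value 4: 5 assignments (counts)
value 3: 8 assignments (counts)
value 2: 8 assignments
value 1: 7 assignments
value 0: 7 assignments
So 14 of the 36 assignments meet the threshold.

14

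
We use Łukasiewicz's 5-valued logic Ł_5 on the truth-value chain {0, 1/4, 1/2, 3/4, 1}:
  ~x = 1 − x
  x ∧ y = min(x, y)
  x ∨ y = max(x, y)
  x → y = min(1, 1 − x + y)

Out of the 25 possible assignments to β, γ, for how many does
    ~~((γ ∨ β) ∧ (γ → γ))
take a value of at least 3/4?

16

value 1: 9 assignments (counts)
value 3/4: 7 assignments (counts)
value 1/2: 5 assignments
value 1/4: 3 assignments
value 0: 1 assignment
So 16 of the 25 assignments meet the threshold.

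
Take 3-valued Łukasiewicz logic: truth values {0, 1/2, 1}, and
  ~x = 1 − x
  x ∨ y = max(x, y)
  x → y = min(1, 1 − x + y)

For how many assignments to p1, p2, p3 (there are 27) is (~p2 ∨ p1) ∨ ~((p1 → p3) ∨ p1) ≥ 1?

15

value 1: 15 assignments (counts)
value 1/2: 9 assignments
value 0: 3 assignments
So 15 of the 27 assignments meet the threshold.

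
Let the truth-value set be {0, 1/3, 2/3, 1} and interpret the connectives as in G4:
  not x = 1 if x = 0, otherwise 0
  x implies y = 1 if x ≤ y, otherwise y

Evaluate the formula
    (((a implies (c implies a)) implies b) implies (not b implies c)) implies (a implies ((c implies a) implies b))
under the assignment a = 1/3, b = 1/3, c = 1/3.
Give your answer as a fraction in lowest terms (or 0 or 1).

c implies a = 1/3 implies 1/3 = 1
a implies (c implies a) = 1/3 implies 1 = 1
(a implies (c implies a)) implies b = 1 implies 1/3 = 1/3
not b = not 1/3 = 0
not b implies c = 0 implies 1/3 = 1
((a implies (c implies a)) implies b) implies (not b implies c) = 1/3 implies 1 = 1
c implies a = 1/3 implies 1/3 = 1
(c implies a) implies b = 1 implies 1/3 = 1/3
a implies ((c implies a) implies b) = 1/3 implies 1/3 = 1
(((a implies (c implies a)) implies b) implies (not b implies c)) implies (a implies ((c implies a) implies b)) = 1 implies 1 = 1

1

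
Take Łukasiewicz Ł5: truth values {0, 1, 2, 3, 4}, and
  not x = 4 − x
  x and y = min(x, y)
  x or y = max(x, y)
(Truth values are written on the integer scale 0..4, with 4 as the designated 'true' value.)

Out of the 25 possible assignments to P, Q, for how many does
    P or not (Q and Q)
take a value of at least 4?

9

value 4: 9 assignments (counts)
value 3: 7 assignments
value 2: 5 assignments
value 1: 3 assignments
value 0: 1 assignment
So 9 of the 25 assignments meet the threshold.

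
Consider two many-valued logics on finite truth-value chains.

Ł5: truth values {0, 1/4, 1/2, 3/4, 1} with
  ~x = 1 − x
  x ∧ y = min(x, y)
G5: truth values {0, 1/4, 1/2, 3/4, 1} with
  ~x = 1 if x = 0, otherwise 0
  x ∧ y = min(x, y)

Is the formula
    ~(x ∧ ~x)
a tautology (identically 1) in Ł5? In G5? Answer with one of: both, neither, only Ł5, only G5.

In Ł5: at x = 1/4 the value is 3/4 — not a tautology.
In G5: every assignment gives 1 — tautology.

only G5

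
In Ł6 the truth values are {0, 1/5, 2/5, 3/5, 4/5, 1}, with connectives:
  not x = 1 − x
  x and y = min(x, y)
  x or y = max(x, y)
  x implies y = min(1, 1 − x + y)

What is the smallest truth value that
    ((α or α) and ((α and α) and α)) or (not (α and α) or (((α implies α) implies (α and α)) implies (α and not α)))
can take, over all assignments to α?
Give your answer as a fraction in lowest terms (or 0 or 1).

4/5

Take α = 3/5:
α or α = 3/5 or 3/5 = 3/5
α and α = 3/5 and 3/5 = 3/5
(α and α) and α = 3/5 and 3/5 = 3/5
(α or α) and ((α and α) and α) = 3/5 and 3/5 = 3/5
α and α = 3/5 and 3/5 = 3/5
not (α and α) = not 3/5 = 2/5
α implies α = 3/5 implies 3/5 = 1
α and α = 3/5 and 3/5 = 3/5
(α implies α) implies (α and α) = 1 implies 3/5 = 3/5
not α = not 3/5 = 2/5
α and not α = 3/5 and 2/5 = 2/5
((α implies α) implies (α and α)) implies (α and not α) = 3/5 implies 2/5 = 4/5
not (α and α) or (((α implies α) implies (α and α)) implies (α and not α)) = 2/5 or 4/5 = 4/5
((α or α) and ((α and α) and α)) or (not (α and α) or (((α implies α) implies (α and α)) implies (α and not α))) = 3/5 or 4/5 = 4/5
No assignment yields a value below 4/5, so this is the minimum.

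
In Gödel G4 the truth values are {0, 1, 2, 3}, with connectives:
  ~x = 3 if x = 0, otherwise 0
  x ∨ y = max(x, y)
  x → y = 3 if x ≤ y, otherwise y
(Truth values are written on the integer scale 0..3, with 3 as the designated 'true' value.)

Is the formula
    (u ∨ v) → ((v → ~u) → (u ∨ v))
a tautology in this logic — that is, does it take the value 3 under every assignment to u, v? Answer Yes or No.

u = 0, v = 0 ↦ 3
u = 0, v = 1 ↦ 3
u = 0, v = 2 ↦ 3
u = 0, v = 3 ↦ 3
u = 1, v = 0 ↦ 3
u = 1, v = 1 ↦ 3
u = 1, v = 2 ↦ 3
u = 1, v = 3 ↦ 3
u = 2, v = 0 ↦ 3
u = 2, v = 1 ↦ 3
u = 2, v = 2 ↦ 3
u = 2, v = 3 ↦ 3
u = 3, v = 0 ↦ 3
u = 3, v = 1 ↦ 3
u = 3, v = 2 ↦ 3
u = 3, v = 3 ↦ 3
Every assignment gives a value ≥ 3.

Yes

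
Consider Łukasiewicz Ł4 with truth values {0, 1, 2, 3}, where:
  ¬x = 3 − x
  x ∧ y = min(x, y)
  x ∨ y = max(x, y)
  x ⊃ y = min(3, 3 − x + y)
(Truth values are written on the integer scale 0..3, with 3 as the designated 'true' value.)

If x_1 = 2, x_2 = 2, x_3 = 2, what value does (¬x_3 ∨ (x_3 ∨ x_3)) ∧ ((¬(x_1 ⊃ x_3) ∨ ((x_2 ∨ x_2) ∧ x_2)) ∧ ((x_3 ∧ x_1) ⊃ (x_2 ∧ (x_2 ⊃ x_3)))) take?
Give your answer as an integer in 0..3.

2

¬x_3 = ¬2 = 1
x_3 ∨ x_3 = 2 ∨ 2 = 2
¬x_3 ∨ (x_3 ∨ x_3) = 1 ∨ 2 = 2
x_1 ⊃ x_3 = 2 ⊃ 2 = 3
¬(x_1 ⊃ x_3) = ¬3 = 0
x_2 ∨ x_2 = 2 ∨ 2 = 2
(x_2 ∨ x_2) ∧ x_2 = 2 ∧ 2 = 2
¬(x_1 ⊃ x_3) ∨ ((x_2 ∨ x_2) ∧ x_2) = 0 ∨ 2 = 2
x_3 ∧ x_1 = 2 ∧ 2 = 2
x_2 ⊃ x_3 = 2 ⊃ 2 = 3
x_2 ∧ (x_2 ⊃ x_3) = 2 ∧ 3 = 2
(x_3 ∧ x_1) ⊃ (x_2 ∧ (x_2 ⊃ x_3)) = 2 ⊃ 2 = 3
(¬(x_1 ⊃ x_3) ∨ ((x_2 ∨ x_2) ∧ x_2)) ∧ ((x_3 ∧ x_1) ⊃ (x_2 ∧ (x_2 ⊃ x_3))) = 2 ∧ 3 = 2
(¬x_3 ∨ (x_3 ∨ x_3)) ∧ ((¬(x_1 ⊃ x_3) ∨ ((x_2 ∨ x_2) ∧ x_2)) ∧ ((x_3 ∧ x_1) ⊃ (x_2 ∧ (x_2 ⊃ x_3)))) = 2 ∧ 2 = 2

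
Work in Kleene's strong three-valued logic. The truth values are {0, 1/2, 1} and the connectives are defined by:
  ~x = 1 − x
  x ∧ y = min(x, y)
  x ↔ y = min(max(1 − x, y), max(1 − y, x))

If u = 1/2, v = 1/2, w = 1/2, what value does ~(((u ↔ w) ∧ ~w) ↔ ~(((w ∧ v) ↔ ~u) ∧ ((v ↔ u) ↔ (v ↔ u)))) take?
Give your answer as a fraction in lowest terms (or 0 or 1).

1/2

u ↔ w = 1/2 ↔ 1/2 = 1/2
~w = ~1/2 = 1/2
(u ↔ w) ∧ ~w = 1/2 ∧ 1/2 = 1/2
w ∧ v = 1/2 ∧ 1/2 = 1/2
~u = ~1/2 = 1/2
(w ∧ v) ↔ ~u = 1/2 ↔ 1/2 = 1/2
v ↔ u = 1/2 ↔ 1/2 = 1/2
v ↔ u = 1/2 ↔ 1/2 = 1/2
(v ↔ u) ↔ (v ↔ u) = 1/2 ↔ 1/2 = 1/2
((w ∧ v) ↔ ~u) ∧ ((v ↔ u) ↔ (v ↔ u)) = 1/2 ∧ 1/2 = 1/2
~(((w ∧ v) ↔ ~u) ∧ ((v ↔ u) ↔ (v ↔ u))) = ~1/2 = 1/2
((u ↔ w) ∧ ~w) ↔ ~(((w ∧ v) ↔ ~u) ∧ ((v ↔ u) ↔ (v ↔ u))) = 1/2 ↔ 1/2 = 1/2
~(((u ↔ w) ∧ ~w) ↔ ~(((w ∧ v) ↔ ~u) ∧ ((v ↔ u) ↔ (v ↔ u)))) = ~1/2 = 1/2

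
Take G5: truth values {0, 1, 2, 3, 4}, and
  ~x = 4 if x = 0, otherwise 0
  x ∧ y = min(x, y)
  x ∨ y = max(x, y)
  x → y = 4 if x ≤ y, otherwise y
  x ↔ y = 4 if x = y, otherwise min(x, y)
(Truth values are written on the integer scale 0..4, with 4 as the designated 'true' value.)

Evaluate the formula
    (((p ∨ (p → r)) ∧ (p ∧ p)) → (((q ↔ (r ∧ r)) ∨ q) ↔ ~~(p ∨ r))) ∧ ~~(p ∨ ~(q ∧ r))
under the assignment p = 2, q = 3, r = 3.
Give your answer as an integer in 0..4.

p → r = 2 → 3 = 4
p ∨ (p → r) = 2 ∨ 4 = 4
p ∧ p = 2 ∧ 2 = 2
(p ∨ (p → r)) ∧ (p ∧ p) = 4 ∧ 2 = 2
r ∧ r = 3 ∧ 3 = 3
q ↔ (r ∧ r) = 3 ↔ 3 = 4
(q ↔ (r ∧ r)) ∨ q = 4 ∨ 3 = 4
p ∨ r = 2 ∨ 3 = 3
~(p ∨ r) = ~3 = 0
~~(p ∨ r) = ~0 = 4
((q ↔ (r ∧ r)) ∨ q) ↔ ~~(p ∨ r) = 4 ↔ 4 = 4
((p ∨ (p → r)) ∧ (p ∧ p)) → (((q ↔ (r ∧ r)) ∨ q) ↔ ~~(p ∨ r)) = 2 → 4 = 4
q ∧ r = 3 ∧ 3 = 3
~(q ∧ r) = ~3 = 0
p ∨ ~(q ∧ r) = 2 ∨ 0 = 2
~(p ∨ ~(q ∧ r)) = ~2 = 0
~~(p ∨ ~(q ∧ r)) = ~0 = 4
(((p ∨ (p → r)) ∧ (p ∧ p)) → (((q ↔ (r ∧ r)) ∨ q) ↔ ~~(p ∨ r))) ∧ ~~(p ∨ ~(q ∧ r)) = 4 ∧ 4 = 4

4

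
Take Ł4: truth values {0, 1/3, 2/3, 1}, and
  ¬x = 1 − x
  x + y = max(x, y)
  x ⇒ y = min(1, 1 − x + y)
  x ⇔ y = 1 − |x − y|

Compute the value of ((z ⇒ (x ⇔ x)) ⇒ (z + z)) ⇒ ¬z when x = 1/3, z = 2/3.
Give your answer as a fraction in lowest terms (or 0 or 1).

x ⇔ x = 1/3 ⇔ 1/3 = 1
z ⇒ (x ⇔ x) = 2/3 ⇒ 1 = 1
z + z = 2/3 + 2/3 = 2/3
(z ⇒ (x ⇔ x)) ⇒ (z + z) = 1 ⇒ 2/3 = 2/3
¬z = ¬2/3 = 1/3
((z ⇒ (x ⇔ x)) ⇒ (z + z)) ⇒ ¬z = 2/3 ⇒ 1/3 = 2/3

2/3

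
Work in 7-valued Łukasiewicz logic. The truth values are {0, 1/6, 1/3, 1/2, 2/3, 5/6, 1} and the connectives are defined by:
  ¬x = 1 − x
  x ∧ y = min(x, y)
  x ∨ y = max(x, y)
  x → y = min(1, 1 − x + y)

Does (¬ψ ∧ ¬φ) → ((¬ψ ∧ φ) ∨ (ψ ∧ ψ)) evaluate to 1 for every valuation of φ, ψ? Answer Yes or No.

Counterexample: take φ = 0, ψ = 0.
¬ψ = ¬0 = 1
¬φ = ¬0 = 1
¬ψ ∧ ¬φ = 1 ∧ 1 = 1
¬ψ = ¬0 = 1
¬ψ ∧ φ = 1 ∧ 0 = 0
ψ ∧ ψ = 0 ∧ 0 = 0
(¬ψ ∧ φ) ∨ (ψ ∧ ψ) = 0 ∨ 0 = 0
(¬ψ ∧ ¬φ) → ((¬ψ ∧ φ) ∨ (ψ ∧ ψ)) = 1 → 0 = 0
This gives 0 ≠ 1.

No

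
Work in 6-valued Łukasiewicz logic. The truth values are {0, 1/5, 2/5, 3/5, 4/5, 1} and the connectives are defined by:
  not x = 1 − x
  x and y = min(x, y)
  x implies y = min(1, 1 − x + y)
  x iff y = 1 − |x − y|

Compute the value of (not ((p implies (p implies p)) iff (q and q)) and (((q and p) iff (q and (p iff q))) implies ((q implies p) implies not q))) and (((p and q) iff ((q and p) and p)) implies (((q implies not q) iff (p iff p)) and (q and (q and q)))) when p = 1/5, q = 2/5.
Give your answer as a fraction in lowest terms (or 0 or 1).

p implies p = 1/5 implies 1/5 = 1
p implies (p implies p) = 1/5 implies 1 = 1
q and q = 2/5 and 2/5 = 2/5
(p implies (p implies p)) iff (q and q) = 1 iff 2/5 = 2/5
not ((p implies (p implies p)) iff (q and q)) = not 2/5 = 3/5
q and p = 2/5 and 1/5 = 1/5
p iff q = 1/5 iff 2/5 = 4/5
q and (p iff q) = 2/5 and 4/5 = 2/5
(q and p) iff (q and (p iff q)) = 1/5 iff 2/5 = 4/5
q implies p = 2/5 implies 1/5 = 4/5
not q = not 2/5 = 3/5
(q implies p) implies not q = 4/5 implies 3/5 = 4/5
((q and p) iff (q and (p iff q))) implies ((q implies p) implies not q) = 4/5 implies 4/5 = 1
not ((p implies (p implies p)) iff (q and q)) and (((q and p) iff (q and (p iff q))) implies ((q implies p) implies not q)) = 3/5 and 1 = 3/5
p and q = 1/5 and 2/5 = 1/5
q and p = 2/5 and 1/5 = 1/5
(q and p) and p = 1/5 and 1/5 = 1/5
(p and q) iff ((q and p) and p) = 1/5 iff 1/5 = 1
not q = not 2/5 = 3/5
q implies not q = 2/5 implies 3/5 = 1
p iff p = 1/5 iff 1/5 = 1
(q implies not q) iff (p iff p) = 1 iff 1 = 1
q and q = 2/5 and 2/5 = 2/5
q and (q and q) = 2/5 and 2/5 = 2/5
((q implies not q) iff (p iff p)) and (q and (q and q)) = 1 and 2/5 = 2/5
((p and q) iff ((q and p) and p)) implies (((q implies not q) iff (p iff p)) and (q and (q and q))) = 1 implies 2/5 = 2/5
(not ((p implies (p implies p)) iff (q and q)) and (((q and p) iff (q and (p iff q))) implies ((q implies p) implies not q))) and (((p and q) iff ((q and p) and p)) implies (((q implies not q) iff (p iff p)) and (q and (q and q)))) = 3/5 and 2/5 = 2/5

2/5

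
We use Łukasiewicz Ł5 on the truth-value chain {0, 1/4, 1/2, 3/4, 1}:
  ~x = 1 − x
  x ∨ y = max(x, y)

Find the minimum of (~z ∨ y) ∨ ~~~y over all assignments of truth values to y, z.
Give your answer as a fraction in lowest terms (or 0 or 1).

Take y = 1/2, z = 1/2:
~z = ~1/2 = 1/2
~z ∨ y = 1/2 ∨ 1/2 = 1/2
~y = ~1/2 = 1/2
~~y = ~1/2 = 1/2
~~~y = ~1/2 = 1/2
(~z ∨ y) ∨ ~~~y = 1/2 ∨ 1/2 = 1/2
No assignment yields a value below 1/2, so this is the minimum.

1/2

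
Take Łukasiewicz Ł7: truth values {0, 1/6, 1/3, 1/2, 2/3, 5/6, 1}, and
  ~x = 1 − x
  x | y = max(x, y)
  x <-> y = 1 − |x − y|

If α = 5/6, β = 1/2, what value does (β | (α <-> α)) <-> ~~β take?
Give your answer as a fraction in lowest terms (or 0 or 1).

α <-> α = 5/6 <-> 5/6 = 1
β | (α <-> α) = 1/2 | 1 = 1
~β = ~1/2 = 1/2
~~β = ~1/2 = 1/2
(β | (α <-> α)) <-> ~~β = 1 <-> 1/2 = 1/2

1/2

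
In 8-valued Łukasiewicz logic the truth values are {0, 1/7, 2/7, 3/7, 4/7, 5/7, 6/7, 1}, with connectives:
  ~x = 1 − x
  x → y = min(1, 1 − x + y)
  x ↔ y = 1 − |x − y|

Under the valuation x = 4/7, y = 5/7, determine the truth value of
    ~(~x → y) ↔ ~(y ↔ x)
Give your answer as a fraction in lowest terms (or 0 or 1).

6/7

~x = ~4/7 = 3/7
~x → y = 3/7 → 5/7 = 1
~(~x → y) = ~1 = 0
y ↔ x = 5/7 ↔ 4/7 = 6/7
~(y ↔ x) = ~6/7 = 1/7
~(~x → y) ↔ ~(y ↔ x) = 0 ↔ 1/7 = 6/7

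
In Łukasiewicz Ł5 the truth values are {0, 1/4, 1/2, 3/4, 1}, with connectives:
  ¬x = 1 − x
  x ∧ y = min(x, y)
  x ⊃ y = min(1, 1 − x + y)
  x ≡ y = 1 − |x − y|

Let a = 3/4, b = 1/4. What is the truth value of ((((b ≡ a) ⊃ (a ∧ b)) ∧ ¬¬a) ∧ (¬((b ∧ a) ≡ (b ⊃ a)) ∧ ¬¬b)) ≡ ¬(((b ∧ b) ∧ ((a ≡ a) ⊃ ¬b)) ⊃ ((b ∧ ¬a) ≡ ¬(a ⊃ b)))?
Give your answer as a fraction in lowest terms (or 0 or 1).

b ≡ a = 1/4 ≡ 3/4 = 1/2
a ∧ b = 3/4 ∧ 1/4 = 1/4
(b ≡ a) ⊃ (a ∧ b) = 1/2 ⊃ 1/4 = 3/4
¬a = ¬3/4 = 1/4
¬¬a = ¬1/4 = 3/4
((b ≡ a) ⊃ (a ∧ b)) ∧ ¬¬a = 3/4 ∧ 3/4 = 3/4
b ∧ a = 1/4 ∧ 3/4 = 1/4
b ⊃ a = 1/4 ⊃ 3/4 = 1
(b ∧ a) ≡ (b ⊃ a) = 1/4 ≡ 1 = 1/4
¬((b ∧ a) ≡ (b ⊃ a)) = ¬1/4 = 3/4
¬b = ¬1/4 = 3/4
¬¬b = ¬3/4 = 1/4
¬((b ∧ a) ≡ (b ⊃ a)) ∧ ¬¬b = 3/4 ∧ 1/4 = 1/4
(((b ≡ a) ⊃ (a ∧ b)) ∧ ¬¬a) ∧ (¬((b ∧ a) ≡ (b ⊃ a)) ∧ ¬¬b) = 3/4 ∧ 1/4 = 1/4
b ∧ b = 1/4 ∧ 1/4 = 1/4
a ≡ a = 3/4 ≡ 3/4 = 1
¬b = ¬1/4 = 3/4
(a ≡ a) ⊃ ¬b = 1 ⊃ 3/4 = 3/4
(b ∧ b) ∧ ((a ≡ a) ⊃ ¬b) = 1/4 ∧ 3/4 = 1/4
¬a = ¬3/4 = 1/4
b ∧ ¬a = 1/4 ∧ 1/4 = 1/4
a ⊃ b = 3/4 ⊃ 1/4 = 1/2
¬(a ⊃ b) = ¬1/2 = 1/2
(b ∧ ¬a) ≡ ¬(a ⊃ b) = 1/4 ≡ 1/2 = 3/4
((b ∧ b) ∧ ((a ≡ a) ⊃ ¬b)) ⊃ ((b ∧ ¬a) ≡ ¬(a ⊃ b)) = 1/4 ⊃ 3/4 = 1
¬(((b ∧ b) ∧ ((a ≡ a) ⊃ ¬b)) ⊃ ((b ∧ ¬a) ≡ ¬(a ⊃ b))) = ¬1 = 0
((((b ≡ a) ⊃ (a ∧ b)) ∧ ¬¬a) ∧ (¬((b ∧ a) ≡ (b ⊃ a)) ∧ ¬¬b)) ≡ ¬(((b ∧ b) ∧ ((a ≡ a) ⊃ ¬b)) ⊃ ((b ∧ ¬a) ≡ ¬(a ⊃ b))) = 1/4 ≡ 0 = 3/4

3/4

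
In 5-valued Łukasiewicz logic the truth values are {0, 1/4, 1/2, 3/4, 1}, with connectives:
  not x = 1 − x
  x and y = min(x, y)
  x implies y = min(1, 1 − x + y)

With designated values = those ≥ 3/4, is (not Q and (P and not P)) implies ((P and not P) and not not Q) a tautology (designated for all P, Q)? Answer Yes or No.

No

Counterexample: take P = 1/2, Q = 0.
not Q = not 0 = 1
not P = not 1/2 = 1/2
P and not P = 1/2 and 1/2 = 1/2
not Q and (P and not P) = 1 and 1/2 = 1/2
not P = not 1/2 = 1/2
P and not P = 1/2 and 1/2 = 1/2
not Q = not 0 = 1
not not Q = not 1 = 0
(P and not P) and not not Q = 1/2 and 0 = 0
(not Q and (P and not P)) implies ((P and not P) and not not Q) = 1/2 implies 0 = 1/2
This gives 1/2, which is below 3/4.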